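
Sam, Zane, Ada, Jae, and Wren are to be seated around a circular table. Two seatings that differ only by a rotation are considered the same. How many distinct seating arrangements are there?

Around a circle, 5 distinct people have 5!/5 = (4)! = 24 rotationally distinct seatings.

24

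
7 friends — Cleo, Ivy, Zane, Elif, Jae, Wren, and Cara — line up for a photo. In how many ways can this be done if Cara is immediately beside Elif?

1440

Glue Cara and Elif into one block (2 internal orders), leaving 6 units to arrange in a row.
That gives 2 × 6! = 2 × 720 = 1440.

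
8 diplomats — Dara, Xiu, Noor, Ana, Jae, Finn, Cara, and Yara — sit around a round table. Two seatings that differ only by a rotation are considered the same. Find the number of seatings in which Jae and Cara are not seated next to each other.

All circular seatings of 8 people number (7)! = 5040.
Seatings with Jae beside Cara: treat them as a block with 2 internal orders, giving 2 × (6)! = 1440.
Subtracting, 5040 − 1440 = 3600.

3600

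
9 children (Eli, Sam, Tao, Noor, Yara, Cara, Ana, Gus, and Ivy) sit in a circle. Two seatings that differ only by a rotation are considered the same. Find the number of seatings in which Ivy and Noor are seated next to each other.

Treat {Ivy, Noor} as one unit (2 internal orders) and seat the resulting 8 units around the table: (7)! circular arrangements.
So 2 × (7)! = 2 × 5040 = 10080.

10080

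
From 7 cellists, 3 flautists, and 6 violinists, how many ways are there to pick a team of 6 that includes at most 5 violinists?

Split by how many violinists are chosen (0 through 5).
Sum: C(6,0)·C(10,6) + C(6,1)·C(10,5) + C(6,2)·C(10,4) + C(6,3)·C(10,3) + C(6,4)·C(10,2) + C(6,5)·C(10,1) = 210 + 1512 + 3150 + 2400 + 675 + 60 = 8007.

8007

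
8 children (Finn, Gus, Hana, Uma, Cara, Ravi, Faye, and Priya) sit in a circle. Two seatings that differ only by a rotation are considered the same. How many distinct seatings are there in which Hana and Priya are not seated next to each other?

Without the restriction there are (7)! = 5040 seatings.
Seatings with Hana beside Priya: treat them as a block with 2 internal orders, giving 2 × (6)! = 1440.
Subtracting, 5040 − 1440 = 3600.

3600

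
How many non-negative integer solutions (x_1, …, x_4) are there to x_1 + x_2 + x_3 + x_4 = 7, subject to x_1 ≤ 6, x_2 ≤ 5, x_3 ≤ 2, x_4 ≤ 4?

70

Without the upper bounds there are C(10,3) = 120 ways to split 7 among 4 variables.
Subtract solutions that violate a single cap (substitute x_i' = x_i − (cap_i+1)): x_1 ≥ 7 gives C(3,3) = 1; x_2 ≥ 6 gives C(4,3) = 4; x_3 ≥ 3 gives C(7,3) = 35; x_4 ≥ 5 gives C(5,3) = 10. Together 50.
No two caps can be exceeded simultaneously, so the pair terms are all 0.
By inclusion–exclusion the count is 120 − 50 + 0 = 70.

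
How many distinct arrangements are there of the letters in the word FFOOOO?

15

The 6 letters of FFOOOO have repeats: F appearing twice and O appearing 4 times.
So there are 6! / (4!·2!) = 15 distinguishable arrangements.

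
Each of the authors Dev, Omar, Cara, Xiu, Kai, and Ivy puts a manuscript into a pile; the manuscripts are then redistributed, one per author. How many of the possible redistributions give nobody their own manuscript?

265

Let Aᵢ be the assignments in which author i gets their own manuscript. We want the size of the complement of A₁∪…∪A_6.
By inclusion–exclusion this is Σ_{j=0}^{6} (−1)^j C(6,j)·(6−j)!.
Computing: 720 − 720 + 360 − 120 + 30 − 6 + 1 = 265.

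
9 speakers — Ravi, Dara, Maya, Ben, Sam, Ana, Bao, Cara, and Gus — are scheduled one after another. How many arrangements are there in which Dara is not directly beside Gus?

282240

There are 9! = 362880 arrangements in all. If Dara and Gus are adjacent, merging them into one block gives 2·(8)! = 80640 arrangements.
So 362880 − 80640 = 282240 arrangements keep them apart.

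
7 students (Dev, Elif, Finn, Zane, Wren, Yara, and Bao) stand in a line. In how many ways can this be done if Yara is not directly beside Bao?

Of the 7! = 5040 arrangements, those with Yara and Bao adjacent number 2 × 6! = 1440 (treat the pair as a block with 2 internal orders).
So 5040 − 1440 = 3600 arrangements keep them apart.

3600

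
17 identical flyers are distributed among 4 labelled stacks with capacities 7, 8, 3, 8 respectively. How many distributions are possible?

Without the upper bounds there are C(20,3) = 1140 ways to split 17 among 4 stacks.
Subtract solutions that violate a single cap (substitute x_i' = x_i − (cap_i+1)): x_1 ≥ 8 gives C(12,3) = 220; x_2 ≥ 9 gives C(11,3) = 165; x_3 ≥ 4 gives C(16,3) = 560; x_4 ≥ 9 gives C(11,3) = 165. Together 1110.
Add back pairs where two caps are both exceeded: 1 + 56 + 1 + 35 + 0 + 35 = 128.
By inclusion–exclusion the count is 1140 − 1110 + 128 = 158.

158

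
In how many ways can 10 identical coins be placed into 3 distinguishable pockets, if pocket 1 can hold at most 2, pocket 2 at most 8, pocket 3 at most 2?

6

Ignoring the caps, the number of non-negative solutions to x_1+…+x_3 = 10 is C(12,2) = 66.
Subtract solutions that violate a single cap (substitute x_i' = x_i − (cap_i+1)): x_1 ≥ 3 gives C(9,2) = 36; x_2 ≥ 9 gives C(3,2) = 3; x_3 ≥ 3 gives C(9,2) = 36. Together 75.
Add back pairs where two caps are both exceeded: 0 + 15 + 0 = 15.
By inclusion–exclusion the count is 66 − 75 + 15 = 6.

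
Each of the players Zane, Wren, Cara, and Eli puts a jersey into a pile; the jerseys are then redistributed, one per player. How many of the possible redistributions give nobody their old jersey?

9

Let Aᵢ be the assignments in which player i gets their old jersey. We want the size of the complement of A₁∪…∪A_4.
By inclusion–exclusion this is Σ_{j=0}^{4} (−1)^j C(4,j)·(4−j)!.
Computing: 24 − 24 + 12 − 4 + 1 = 9.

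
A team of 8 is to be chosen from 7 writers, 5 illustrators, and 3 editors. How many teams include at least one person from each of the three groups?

Unrestricted: C(15,8) = 6435 ways to pick any 8 of the 15.
Subtract selections that omit an entire group: no writers → C(8,8) = 1; no illustrators → C(10,8) = 45; no editors → C(12,8) = 495.
Add back selections omitting two groups (i.e. drawn from a single group): C(7,8) + C(5,8) + C(3,8) = 0.
By inclusion–exclusion: 6435 − 541 + 0 = 5894.

5894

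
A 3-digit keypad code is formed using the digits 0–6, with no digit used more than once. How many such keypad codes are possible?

210

This is a permutation of 3 out of 7: P(7,3) = 7!/4!.
7 × 6 × 5 = 210.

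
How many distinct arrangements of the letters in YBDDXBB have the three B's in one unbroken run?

Treat the 3 copies of B as a single block. The multiset to arrange is then {BBB, D, D, X, Y}, 5 items in all.
That gives (5)!/(2!) = 60 arrangements.

60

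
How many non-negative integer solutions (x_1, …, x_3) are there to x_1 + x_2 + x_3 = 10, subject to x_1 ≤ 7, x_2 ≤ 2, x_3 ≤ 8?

Ignoring the caps, the number of non-negative solutions to x_1+…+x_3 = 10 is C(12,2) = 66.
Subtract solutions that violate a single cap (substitute x_i' = x_i − (cap_i+1)): x_1 ≥ 8 gives C(4,2) = 6; x_2 ≥ 3 gives C(9,2) = 36; x_3 ≥ 9 gives C(3,2) = 3. Together 45.
No two caps can be exceeded simultaneously, so the pair terms are all 0.
By inclusion–exclusion the count is 66 − 45 + 0 = 21.

21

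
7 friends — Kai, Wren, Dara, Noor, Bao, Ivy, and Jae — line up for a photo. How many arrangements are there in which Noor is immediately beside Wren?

Place the 5 others and the Noor-Wren pair as 6 objects in a line; the pair has 2 internal arrangements.
That gives 2 × 6! = 2 × 720 = 1440.

1440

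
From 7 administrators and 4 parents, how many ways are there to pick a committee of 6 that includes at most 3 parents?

441

Split by how many parents are chosen (0 through 3).
Sum: C(4,0)·C(7,6) + C(4,1)·C(7,5) + C(4,2)·C(7,4) + C(4,3)·C(7,3) = 7 + 84 + 210 + 140 = 441.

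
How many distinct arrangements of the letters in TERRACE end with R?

360

With the last slot taken by R, it remains to arrange the other 6 letters (TERACE).
Those 6 letters have E appearing twice, giving (6)!/(2!) = 360.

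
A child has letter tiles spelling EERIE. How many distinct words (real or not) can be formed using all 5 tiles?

20

The 5 letters of EERIE have repeats: E appearing 3 times.
Dividing 5! = 120 by 3! = 6 for the repeated letters gives 20.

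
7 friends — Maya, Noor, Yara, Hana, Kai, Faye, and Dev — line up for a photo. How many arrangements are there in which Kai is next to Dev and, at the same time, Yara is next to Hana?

480

Treat {Kai,Dev} as one block (2 orders) and {Yara,Hana} as another (2 orders).
That leaves 5 units to arrange: 2 × 2 × 5! = 4 × 120 = 480.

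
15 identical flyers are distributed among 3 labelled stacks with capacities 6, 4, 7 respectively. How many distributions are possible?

By stars and bars, unrestricted non-negative solutions to x_1+…+x_3 = 15 number C(15+2,2) = 136.
Subtract solutions that violate a single cap (substitute x_i' = x_i − (cap_i+1)): x_1 ≥ 7 gives C(10,2) = 45; x_2 ≥ 5 gives C(12,2) = 66; x_3 ≥ 8 gives C(9,2) = 36. Together 147.
Add back pairs where two caps are both exceeded: 10 + 1 + 6 = 17.
By inclusion–exclusion the count is 136 − 147 + 17 = 6.

6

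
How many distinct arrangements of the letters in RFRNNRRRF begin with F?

168

Fix F in the first position and arrange the remaining 8 letters.
Those 8 letters have N appearing twice and R appearing 5 times, giving (8)!/(5!·2!) = 168.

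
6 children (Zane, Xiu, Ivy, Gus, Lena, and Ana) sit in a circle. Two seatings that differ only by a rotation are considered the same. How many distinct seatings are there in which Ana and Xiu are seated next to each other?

48

Glue Ana and Xiu into a block (2 internal orders). Seating 5 units around a circle gives (4)! arrangements.
So 2 × (4)! = 2 × 24 = 48.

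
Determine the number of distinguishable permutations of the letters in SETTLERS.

The 8 letters of SETTLERS have repeats: E appearing twice, S appearing twice, and T appearing twice.
So there are 8! / (2!·2!·2!) = 5040 distinguishable arrangements.

5040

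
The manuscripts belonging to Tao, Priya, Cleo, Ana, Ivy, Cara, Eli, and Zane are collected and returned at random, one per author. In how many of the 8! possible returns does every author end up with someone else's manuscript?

Let Aᵢ be the assignments in which author i gets their own manuscript. We want the size of the complement of A₁∪…∪A_8.
By inclusion–exclusion this is Σ_{j=0}^{8} (−1)^j C(8,j)·(8−j)!.
Computing: 40320 − 40320 + 20160 − 6720 + 1680 − 336 + 56 − 8 + 1 = 14833.

14833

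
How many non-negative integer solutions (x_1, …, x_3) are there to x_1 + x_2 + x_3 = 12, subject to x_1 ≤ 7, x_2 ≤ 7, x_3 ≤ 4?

Ignoring the caps, the number of non-negative solutions to x_1+…+x_3 = 12 is C(14,2) = 91.
Subtract solutions that violate a single cap (substitute x_i' = x_i − (cap_i+1)): x_1 ≥ 8 gives C(6,2) = 15; x_2 ≥ 8 gives C(6,2) = 15; x_3 ≥ 5 gives C(9,2) = 36. Together 66.
No two caps can be exceeded simultaneously, so the pair terms are all 0.
By inclusion–exclusion the count is 91 − 66 + 0 = 25.

25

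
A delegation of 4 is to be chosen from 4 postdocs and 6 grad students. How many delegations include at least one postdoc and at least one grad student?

194

Total 4-person selections from all 10: C(10,4) = 210.
Subtract selections that omit an entire group: no postdocs → C(6,4) = 15; no grad students → C(4,4) = 1.
Both groups omitted at once is impossible, so 210 − 16 = 194.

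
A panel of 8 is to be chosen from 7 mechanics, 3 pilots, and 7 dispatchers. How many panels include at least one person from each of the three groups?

21217

Total 8-person selections from all 17: C(17,8) = 24310.
Subtract selections that omit an entire group: no mechanics → C(10,8) = 45; no pilots → C(14,8) = 3003; no dispatchers → C(10,8) = 45.
Add back selections omitting two groups (i.e. drawn from a single group): C(7,8) + C(3,8) + C(7,8) = 0.
By inclusion–exclusion: 24310 − 3093 + 0 = 21217.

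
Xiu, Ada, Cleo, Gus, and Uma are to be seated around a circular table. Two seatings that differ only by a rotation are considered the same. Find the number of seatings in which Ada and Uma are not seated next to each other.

Without the restriction there are (4)! = 24 seatings.
Seatings with Ada beside Uma: treat them as a block with 2 internal orders, giving 2 × (3)! = 12.
Subtracting, 24 − 12 = 12.

12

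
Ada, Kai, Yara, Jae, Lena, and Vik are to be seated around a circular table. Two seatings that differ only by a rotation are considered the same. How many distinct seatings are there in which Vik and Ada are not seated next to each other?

All circular seatings of 6 people number (5)! = 120.
Seatings with Vik beside Ada: treat them as a block with 2 internal orders, giving 2 × (4)! = 48.
Subtracting, 120 − 48 = 72.

72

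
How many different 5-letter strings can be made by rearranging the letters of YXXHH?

YXXHH has 5 letters with H appearing twice and X appearing twice.
Dividing 5! = 120 by 2!·2! = 4 for the repeated letters gives 30.

30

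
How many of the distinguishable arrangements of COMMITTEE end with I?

5040

Fix I in the last position and arrange the remaining 8 letters.
Those 8 letters have E appearing twice, M appearing twice, and T appearing twice, giving (8)!/(2!·2!·2!) = 5040.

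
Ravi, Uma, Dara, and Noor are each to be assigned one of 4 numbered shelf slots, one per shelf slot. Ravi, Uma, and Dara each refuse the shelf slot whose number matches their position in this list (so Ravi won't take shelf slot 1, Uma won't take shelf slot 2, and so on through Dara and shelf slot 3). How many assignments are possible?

11

Let Aᵢ (for i ∈ {1, 2, 3}) be the placements that put person i in their forbidden shelf slot. Any j of these fix j positions, leaving (4−j)! ways to fill the rest, and there are C(3,j) ways to pick which j.
By inclusion–exclusion, the number of valid placements is Σ_{j=0}^{3} (−1)^j C(3,j)·(4−j)!.
Computing: 24 − 18 + 6 − 1 = 11.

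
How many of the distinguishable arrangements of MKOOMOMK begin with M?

210

Fix M in the first position and arrange the remaining 7 letters.
Those 7 letters have K appearing twice, M appearing twice, and O appearing 3 times, giving (7)!/(3!·2!·2!) = 210.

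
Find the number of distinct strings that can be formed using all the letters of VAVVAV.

15

VAVVAV has 6 letters with A appearing twice and V appearing 4 times.
So there are 6! / (4!·2!) = 15 distinguishable arrangements.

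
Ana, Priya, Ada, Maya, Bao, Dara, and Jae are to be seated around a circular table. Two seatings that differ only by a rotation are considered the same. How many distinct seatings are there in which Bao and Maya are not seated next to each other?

All circular seatings of 7 people number (6)! = 720.
Seatings with Bao beside Maya: treat them as a block with 2 internal orders, giving 2 × (5)! = 240.
Subtracting, 720 − 240 = 480.

480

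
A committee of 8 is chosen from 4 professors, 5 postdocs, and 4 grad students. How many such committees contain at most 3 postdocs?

Split by how many postdocs are chosen (0 through 3).
Sum: C(5,0)·C(8,8) + C(5,1)·C(8,7) + C(5,2)·C(8,6) + C(5,3)·C(8,5) = 1 + 40 + 280 + 560 = 881.

881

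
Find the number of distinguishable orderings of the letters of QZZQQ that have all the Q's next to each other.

3

Treat the 3 copies of Q as a single block. The multiset to arrange is then {QQQ, Z, Z}, 3 items in all.
That gives (3)!/(2!) = 3 arrangements.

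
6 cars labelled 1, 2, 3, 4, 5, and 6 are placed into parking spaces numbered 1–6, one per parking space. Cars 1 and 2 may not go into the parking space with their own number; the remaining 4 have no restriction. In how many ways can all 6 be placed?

504

Let Aᵢ (for i ∈ {1, 2}) be the placements that put car i in its forbidden parking space. Any j of these fix j positions, leaving (6−j)! ways to fill the rest, and there are C(2,j) ways to pick which j.
By inclusion–exclusion, the number of valid placements is Σ_{j=0}^{2} (−1)^j C(2,j)·(6−j)!.
Computing: 720 − 240 + 24 = 504.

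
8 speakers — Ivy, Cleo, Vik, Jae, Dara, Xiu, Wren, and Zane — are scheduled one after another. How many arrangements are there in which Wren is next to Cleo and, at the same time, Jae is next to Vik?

2880

Treat {Wren,Cleo} as one block (2 orders) and {Jae,Vik} as another (2 orders).
That leaves 6 units to arrange: 2 × 2 × 6! = 4 × 720 = 2880.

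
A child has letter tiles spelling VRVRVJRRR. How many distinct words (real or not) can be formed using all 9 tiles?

VRVRVJRRR has 9 letters with R appearing 5 times and V appearing 3 times.
The number of distinct arrangements is 9!/(5!·3!) = 362880/720 = 504.

504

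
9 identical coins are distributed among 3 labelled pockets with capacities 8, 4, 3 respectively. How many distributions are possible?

Without the upper bounds there are C(11,2) = 55 ways to split 9 among 3 pockets.
Subtract solutions that violate a single cap (substitute x_i' = x_i − (cap_i+1)): x_1 ≥ 9 gives C(2,2) = 1; x_2 ≥ 5 gives C(6,2) = 15; x_3 ≥ 4 gives C(7,2) = 21. Together 37.
Add back pairs where two caps are both exceeded: 0 + 0 + 1 = 1.
By inclusion–exclusion the count is 55 − 37 + 1 = 19.

19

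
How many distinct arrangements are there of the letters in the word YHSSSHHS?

YHSSSHHS has 8 letters with H appearing 3 times and S appearing 4 times.
So there are 8! / (4!·3!) = 280 distinguishable arrangements.

280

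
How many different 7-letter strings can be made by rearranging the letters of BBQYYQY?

210

The 7 letters of BBQYYQY have repeats: B appearing twice, Q appearing twice, and Y appearing 3 times.
So there are 7! / (3!·2!·2!) = 210 distinguishable arrangements.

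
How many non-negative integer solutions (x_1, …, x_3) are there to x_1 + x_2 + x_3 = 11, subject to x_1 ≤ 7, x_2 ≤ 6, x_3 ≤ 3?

Ignoring the caps, the number of non-negative solutions to x_1+…+x_3 = 11 is C(13,2) = 78.
Subtract solutions that violate a single cap (substitute x_i' = x_i − (cap_i+1)): x_1 ≥ 8 gives C(5,2) = 10; x_2 ≥ 7 gives C(6,2) = 15; x_3 ≥ 4 gives C(9,2) = 36. Together 61.
Add back pairs where two caps are both exceeded: 0 + 0 + 1 = 1.
By inclusion–exclusion the count is 78 − 61 + 1 = 18.

18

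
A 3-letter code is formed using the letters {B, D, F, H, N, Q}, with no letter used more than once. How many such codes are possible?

120

With no repetition, fill the 3 letters in order: 6 choices, then 5, down to 4.
That product is 6 × 5 × 4 = 120.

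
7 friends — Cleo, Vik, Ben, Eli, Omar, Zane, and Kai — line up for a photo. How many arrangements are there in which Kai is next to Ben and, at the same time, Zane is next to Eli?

480

Treat {Kai,Ben} as one block (2 orders) and {Zane,Eli} as another (2 orders).
That leaves 5 units to arrange: 2 × 2 × 5! = 4 × 120 = 480.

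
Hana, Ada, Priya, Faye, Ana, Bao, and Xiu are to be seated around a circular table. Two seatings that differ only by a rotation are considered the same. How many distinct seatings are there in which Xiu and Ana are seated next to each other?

Glue Xiu and Ana into a block (2 internal orders). Seating 6 units around a circle gives (5)! arrangements.
So 2 × (5)! = 2 × 120 = 240.

240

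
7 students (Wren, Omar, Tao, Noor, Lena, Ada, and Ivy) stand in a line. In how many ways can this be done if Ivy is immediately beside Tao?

Treat {Ivy, Tao} as a single unit. There are 6 units to order, and the pair itself can be ordered 2 ways.
So the count is 2·(6)! = 1440.

1440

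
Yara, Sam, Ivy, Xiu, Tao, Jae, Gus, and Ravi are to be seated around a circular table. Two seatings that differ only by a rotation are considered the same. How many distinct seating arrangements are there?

Around a circle, 8 distinct people have 8!/8 = (7)! = 5040 rotationally distinct seatings.

5040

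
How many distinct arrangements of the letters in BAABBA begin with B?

Fix B in the first position and arrange the remaining 5 letters.
Those 5 letters have A appearing 3 times and B appearing twice, giving (5)!/(3!·2!) = 10.

10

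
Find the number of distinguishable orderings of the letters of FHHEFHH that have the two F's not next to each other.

Total arrangements of FHHEFHH: 7!/(4!·2!) = 105.
If the two F's are adjacent, glue them into one block, leaving 6 items to arrange: (6)!/(4!) = 30 ways.
Subtracting, 105 − 30 = 75 arrangements keep the F's apart.

75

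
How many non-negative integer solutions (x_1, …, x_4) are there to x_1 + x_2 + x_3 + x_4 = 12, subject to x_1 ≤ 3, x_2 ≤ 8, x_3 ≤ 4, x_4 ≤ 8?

150

Ignoring the caps, the number of non-negative solutions to x_1+…+x_4 = 12 is C(15,3) = 455.
Subtract solutions that violate a single cap (substitute x_i' = x_i − (cap_i+1)): x_1 ≥ 4 gives C(11,3) = 165; x_2 ≥ 9 gives C(6,3) = 20; x_3 ≥ 5 gives C(10,3) = 120; x_4 ≥ 9 gives C(6,3) = 20. Together 325.
Add back pairs where two caps are both exceeded: 0 + 20 + 0 + 0 + 0 + 0 = 20.
By inclusion–exclusion the count is 455 − 325 + 20 = 150.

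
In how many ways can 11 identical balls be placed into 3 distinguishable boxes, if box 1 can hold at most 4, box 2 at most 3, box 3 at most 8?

14

By stars and bars, unrestricted non-negative solutions to x_1+…+x_3 = 11 number C(11+2,2) = 78.
Subtract solutions that violate a single cap (substitute x_i' = x_i − (cap_i+1)): x_1 ≥ 5 gives C(8,2) = 28; x_2 ≥ 4 gives C(9,2) = 36; x_3 ≥ 9 gives C(4,2) = 6. Together 70.
Add back pairs where two caps are both exceeded: 6 + 0 + 0 = 6.
By inclusion–exclusion the count is 78 − 70 + 6 = 14.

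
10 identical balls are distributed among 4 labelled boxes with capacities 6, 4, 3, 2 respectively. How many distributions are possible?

By stars and bars, unrestricted non-negative solutions to x_1+…+x_4 = 10 number C(10+3,3) = 286.
Subtract solutions that violate a single cap (substitute x_i' = x_i − (cap_i+1)): x_1 ≥ 7 gives C(6,3) = 20; x_2 ≥ 5 gives C(8,3) = 56; x_3 ≥ 4 gives C(9,3) = 84; x_4 ≥ 3 gives C(10,3) = 120. Together 280.
Add back pairs where two caps are both exceeded: 0 + 0 + 1 + 4 + 10 + 20 = 35.
By inclusion–exclusion the count is 286 − 280 + 35 = 41.

41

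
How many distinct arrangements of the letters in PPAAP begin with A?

4

With the first slot taken by A, it remains to arrange the other 4 letters (PPAP).
Those 4 letters have P appearing 3 times, giving (4)!/(3!) = 4.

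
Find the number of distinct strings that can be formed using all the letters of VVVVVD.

Letter multiplicities in VVVVVD: D×1, V×5.
So there are 6! / (5!) = 6 distinguishable arrangements.

6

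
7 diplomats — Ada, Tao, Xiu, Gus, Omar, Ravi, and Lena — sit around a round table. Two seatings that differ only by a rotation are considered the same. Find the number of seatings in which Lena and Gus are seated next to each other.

Glue Lena and Gus into a block (2 internal orders). Seating 6 units around a circle gives (5)! arrangements.
So 2 × (5)! = 2 × 120 = 240.

240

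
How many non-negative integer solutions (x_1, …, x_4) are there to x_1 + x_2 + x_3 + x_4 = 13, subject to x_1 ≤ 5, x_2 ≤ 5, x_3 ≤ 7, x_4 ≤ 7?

Without the upper bounds there are C(16,3) = 560 ways to split 13 among 4 variables.
Subtract solutions that violate a single cap (substitute x_i' = x_i − (cap_i+1)): x_1 ≥ 6 gives C(10,3) = 120; x_2 ≥ 6 gives C(10,3) = 120; x_3 ≥ 8 gives C(8,3) = 56; x_4 ≥ 8 gives C(8,3) = 56. Together 352.
Add back pairs where two caps are both exceeded: 4 + 0 + 0 + 0 + 0 + 0 = 4.
By inclusion–exclusion the count is 560 − 352 + 4 = 212.

212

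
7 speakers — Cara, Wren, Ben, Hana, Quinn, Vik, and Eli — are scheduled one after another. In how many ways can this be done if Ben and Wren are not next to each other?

Of the 7! = 5040 arrangements, those with Ben and Wren adjacent number 2 × 6! = 1440 (treat the pair as a block with 2 internal orders).
So 5040 − 1440 = 3600 arrangements keep them apart.

3600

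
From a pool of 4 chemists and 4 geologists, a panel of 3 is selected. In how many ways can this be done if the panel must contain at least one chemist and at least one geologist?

48

Unrestricted: C(8,3) = 56 ways to pick any 3 of the 8.
Selections missing a whole group: no chemists → C(4,3) = 4; no geologists → C(4,3) = 4.
Both groups omitted at once is impossible, so 56 − 8 = 48.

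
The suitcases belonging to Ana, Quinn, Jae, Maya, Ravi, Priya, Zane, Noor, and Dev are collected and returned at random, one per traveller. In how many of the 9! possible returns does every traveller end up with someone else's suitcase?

133496

Count assignments avoiding every fixed point. For any j of the 9 travellers fixed to their own suitcase, the other 9−j can be arranged in (9−j)! ways.
By inclusion–exclusion this is Σ_{j=0}^{9} (−1)^j C(9,j)·(9−j)!.
Computing: 362880 − 362880 + 181440 − 60480 + 15120 − 3024 + 504 − 72 + 9 − 1 = 133496.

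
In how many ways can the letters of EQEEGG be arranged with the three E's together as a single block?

12

Treat the 3 copies of E as a single block. The multiset to arrange is then {EEE, G, G, Q}, 4 items in all.
That gives (4)!/(2!) = 12 arrangements.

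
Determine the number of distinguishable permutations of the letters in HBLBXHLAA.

HBLBXHLAA has 9 letters with A appearing twice, B appearing twice, H appearing twice, and L appearing twice.
So there are 9! / (2!·2!·2!·2!) = 22680 distinguishable arrangements.

22680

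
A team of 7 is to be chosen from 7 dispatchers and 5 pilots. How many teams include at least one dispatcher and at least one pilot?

791

Unrestricted: C(12,7) = 792 ways to pick any 7 of the 12.
Subtract selections that omit an entire group: no dispatchers → C(5,7) = 0; no pilots → C(7,7) = 1.
Both groups omitted at once is impossible, so 792 − 1 = 791.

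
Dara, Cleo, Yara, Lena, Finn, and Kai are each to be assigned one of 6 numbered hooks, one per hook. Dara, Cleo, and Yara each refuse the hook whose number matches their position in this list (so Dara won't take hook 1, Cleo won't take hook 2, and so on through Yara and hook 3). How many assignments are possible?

Let Aᵢ (for i ∈ {1, 2, 3}) be the placements that put person i in their forbidden hook. Any j of these fix j positions, leaving (6−j)! ways to fill the rest, and there are C(3,j) ways to pick which j.
By inclusion–exclusion, the number of valid placements is Σ_{j=0}^{3} (−1)^j C(3,j)·(6−j)!.
Computing: 720 − 360 + 72 − 6 = 426.

426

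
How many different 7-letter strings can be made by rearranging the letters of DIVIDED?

Letter multiplicities in DIVIDED: D×3, E×1, I×2, V×1.
The number of distinct arrangements is 7!/(3!·2!) = 5040/12 = 420.

420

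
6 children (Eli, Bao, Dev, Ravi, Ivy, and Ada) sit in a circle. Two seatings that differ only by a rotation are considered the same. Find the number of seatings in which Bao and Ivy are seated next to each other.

48

Glue Bao and Ivy into a block (2 internal orders). Seating 5 units around a circle gives (4)! arrangements.
So 2 × (4)! = 2 × 24 = 48.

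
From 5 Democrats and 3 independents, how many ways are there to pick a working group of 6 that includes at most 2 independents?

Split by how many independents are chosen (0 through 2).
Sum: C(3,0)·C(5,6) + C(3,1)·C(5,5) + C(3,2)·C(5,4) = 0 + 3 + 15 = 18.

18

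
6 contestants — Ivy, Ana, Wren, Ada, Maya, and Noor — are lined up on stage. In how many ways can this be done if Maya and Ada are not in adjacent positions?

There are 6! = 720 arrangements in all. If Maya and Ada are adjacent, merging them into one block gives 2·(5)! = 240 arrangements.
So 720 − 240 = 480 arrangements keep them apart.

480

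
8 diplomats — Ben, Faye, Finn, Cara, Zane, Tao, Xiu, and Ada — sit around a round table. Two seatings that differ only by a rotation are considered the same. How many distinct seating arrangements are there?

Seat Ben anywhere (absorbing the rotational symmetry), then permute the other 7: (7)! = 5040.

5040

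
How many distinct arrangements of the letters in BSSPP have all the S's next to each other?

Treat the 2 copies of S as a single block. The multiset to arrange is then {SS, B, P, P}, 4 items in all.
That gives (4)!/(2!) = 12 arrangements.

12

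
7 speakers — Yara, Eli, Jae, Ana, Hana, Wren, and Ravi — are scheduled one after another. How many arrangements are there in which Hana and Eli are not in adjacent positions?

3600

Of the 7! = 5040 arrangements, those with Hana and Eli adjacent number 2 × 6! = 1440 (treat the pair as a block with 2 internal orders).
Complementary counting: 5040 − 1440 = 3600.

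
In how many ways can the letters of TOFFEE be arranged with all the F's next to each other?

60

Treat the 2 copies of F as a single block. The multiset to arrange is then {FF, E, E, O, T}, 5 items in all.
That gives (5)!/(2!) = 60 arrangements.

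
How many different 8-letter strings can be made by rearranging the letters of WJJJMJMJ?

Letter multiplicities in WJJJMJMJ: J×5, M×2, W×1.
Dividing 8! = 40320 by 5!·2! = 240 for the repeated letters gives 168.

168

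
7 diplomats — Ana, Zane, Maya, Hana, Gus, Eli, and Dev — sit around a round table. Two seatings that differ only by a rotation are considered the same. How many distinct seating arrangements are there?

Seat Ana anywhere (absorbing the rotational symmetry), then permute the other 6: (6)! = 720.

720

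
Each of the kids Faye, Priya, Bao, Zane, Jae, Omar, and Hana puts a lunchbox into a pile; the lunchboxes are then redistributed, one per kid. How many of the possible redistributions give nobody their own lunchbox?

1854

Let Aᵢ be the assignments in which kid i gets their own lunchbox. We want the size of the complement of A₁∪…∪A_7.
By inclusion–exclusion this is Σ_{j=0}^{7} (−1)^j C(7,j)·(7−j)!.
Computing: 5040 − 5040 + 2520 − 840 + 210 − 42 + 7 − 1 = 1854.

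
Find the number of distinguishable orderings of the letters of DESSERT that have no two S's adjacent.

900

There are 7!/(2!·2!) = 1260 arrangements of DESSERT in total.
Arrangements with the S's together: treat SS as one letter, giving (6)!/(2!) = 360.
Subtracting, 1260 − 360 = 900 arrangements keep the S's apart.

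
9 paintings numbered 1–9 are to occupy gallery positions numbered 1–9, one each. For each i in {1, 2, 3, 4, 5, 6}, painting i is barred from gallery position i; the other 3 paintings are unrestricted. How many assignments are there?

Let Aᵢ (for 1 ≤ i ≤ 6) be the placements that put painting i in its forbidden gallery position. Any j of these fix j positions, leaving (9−j)! ways to fill the rest, and there are C(6,j) ways to pick which j.
By inclusion–exclusion, the number of valid placements is Σ_{j=0}^{6} (−1)^j C(6,j)·(9−j)!.
Computing: 362880 − 241920 + 75600 − 14400 + 1800 − 144 + 6 = 183822.

183822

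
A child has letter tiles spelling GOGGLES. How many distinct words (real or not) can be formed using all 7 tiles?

The 7 letters of GOGGLES have repeats: G appearing 3 times.
So there are 7! / (3!) = 840 distinguishable arrangements.

840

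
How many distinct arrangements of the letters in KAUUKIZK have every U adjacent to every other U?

840

Treat the 2 copies of U as a single block. The multiset to arrange is then {UU, A, I, K, K, K, Z}, 7 items in all.
That gives (7)!/(3!) = 840 arrangements.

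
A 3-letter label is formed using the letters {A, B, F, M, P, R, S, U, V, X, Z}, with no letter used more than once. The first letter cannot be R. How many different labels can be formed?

900

The first letter has 11−1 = 10 choices (anything except R).
The remaining 2 letters are filled from the other 10 symbols without repetition: 10 × 9 = 90.
Total: 10 × 90 = 900.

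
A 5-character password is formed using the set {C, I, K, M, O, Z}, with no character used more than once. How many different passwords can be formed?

720

With no repetition, fill the 5 characters in order: 6 choices, then 5, down to 2.
That product is 6 × 5 × 4 × 3 × 2 = 720.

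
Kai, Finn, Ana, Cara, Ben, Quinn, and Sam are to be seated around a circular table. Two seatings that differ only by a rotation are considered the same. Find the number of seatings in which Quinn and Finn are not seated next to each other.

480

Without the restriction there are (6)! = 720 seatings.
Seatings with Quinn beside Finn: treat them as a block with 2 internal orders, giving 2 × (5)! = 240.
Subtracting, 720 − 240 = 480.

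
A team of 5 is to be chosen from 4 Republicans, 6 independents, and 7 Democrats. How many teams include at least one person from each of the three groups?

Unrestricted: C(17,5) = 6188 ways to pick any 5 of the 17.
Selections missing a whole group: no Republicans → C(13,5) = 1287; no independents → C(11,5) = 462; no Democrats → C(10,5) = 252.
Add back selections omitting two groups (i.e. drawn from a single group): C(4,5) + C(6,5) + C(7,5) = 27.
By inclusion–exclusion: 6188 − 2001 + 27 = 4214.

4214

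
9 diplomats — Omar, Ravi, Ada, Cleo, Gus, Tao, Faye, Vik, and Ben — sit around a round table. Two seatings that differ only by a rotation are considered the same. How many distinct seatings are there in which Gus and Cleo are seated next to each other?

10080

Glue Gus and Cleo into a block (2 internal orders). Seating 8 units around a circle gives (7)! arrangements.
So 2 × (7)! = 2 × 5040 = 10080.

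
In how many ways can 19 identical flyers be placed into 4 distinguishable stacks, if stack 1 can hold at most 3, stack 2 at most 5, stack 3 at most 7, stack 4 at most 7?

By stars and bars, unrestricted non-negative solutions to x_1+…+x_4 = 19 number C(19+3,3) = 1540.
Subtract solutions that violate a single cap (substitute x_i' = x_i − (cap_i+1)): x_1 ≥ 4 gives C(18,3) = 816; x_2 ≥ 6 gives C(16,3) = 560; x_3 ≥ 8 gives C(14,3) = 364; x_4 ≥ 8 gives C(14,3) = 364. Together 2104.
Add back pairs where two caps are both exceeded: 220 + 120 + 120 + 56 + 56 + 20 = 592.
Subtract triples: 4 + 4 + 0 + 0 = 8.
By inclusion–exclusion the count is 1540 − 2104 + 592 − 8 = 20.

20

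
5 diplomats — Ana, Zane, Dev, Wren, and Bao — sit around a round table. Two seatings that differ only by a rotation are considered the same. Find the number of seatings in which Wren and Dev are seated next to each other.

Treat {Wren, Dev} as one unit (2 internal orders) and seat the resulting 4 units around the table: (3)! circular arrangements.
So 2 × (3)! = 2 × 6 = 12.

12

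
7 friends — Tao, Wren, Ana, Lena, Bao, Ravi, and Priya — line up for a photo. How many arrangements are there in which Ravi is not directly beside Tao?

3600

Of the 7! = 5040 arrangements, those with Ravi and Tao adjacent number 2 × 6! = 1440 (treat the pair as a block with 2 internal orders).
So 5040 − 1440 = 3600 arrangements keep them apart.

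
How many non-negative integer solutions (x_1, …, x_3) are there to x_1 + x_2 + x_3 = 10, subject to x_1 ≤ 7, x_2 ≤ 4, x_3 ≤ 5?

By stars and bars, unrestricted non-negative solutions to x_1+…+x_3 = 10 number C(10+2,2) = 66.
Subtract solutions that violate a single cap (substitute x_i' = x_i − (cap_i+1)): x_1 ≥ 8 gives C(4,2) = 6; x_2 ≥ 5 gives C(7,2) = 21; x_3 ≥ 6 gives C(6,2) = 15. Together 42.
No two caps can be exceeded simultaneously, so the pair terms are all 0.
By inclusion–exclusion the count is 66 − 42 + 0 = 24.

24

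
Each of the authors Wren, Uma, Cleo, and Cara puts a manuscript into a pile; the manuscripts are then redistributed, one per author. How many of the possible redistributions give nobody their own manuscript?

9

Let Aᵢ be the assignments in which author i gets their own manuscript. We want the size of the complement of A₁∪…∪A_4.
By inclusion–exclusion this is Σ_{j=0}^{4} (−1)^j C(4,j)·(4−j)!.
Computing: 24 − 24 + 12 − 4 + 1 = 9.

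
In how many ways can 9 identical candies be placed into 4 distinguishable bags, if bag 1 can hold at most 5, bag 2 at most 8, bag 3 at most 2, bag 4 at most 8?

Ignoring the caps, the number of non-negative solutions to x_1+…+x_4 = 9 is C(12,3) = 220.
Subtract solutions that violate a single cap (substitute x_i' = x_i − (cap_i+1)): x_1 ≥ 6 gives C(6,3) = 20; x_2 ≥ 9 gives C(3,3) = 1; x_3 ≥ 3 gives C(9,3) = 84; x_4 ≥ 9 gives C(3,3) = 1. Together 106.
Add back pairs where two caps are both exceeded: 0 + 1 + 0 + 0 + 0 + 0 = 1.
By inclusion–exclusion the count is 220 − 106 + 1 = 115.

115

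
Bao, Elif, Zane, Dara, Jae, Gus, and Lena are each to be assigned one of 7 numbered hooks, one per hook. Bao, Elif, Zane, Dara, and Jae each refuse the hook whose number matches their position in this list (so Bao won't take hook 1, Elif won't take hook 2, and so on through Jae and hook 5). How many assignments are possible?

2428

Let Aᵢ (for 1 ≤ i ≤ 5) be the placements that put person i in their forbidden hook. Any j of these fix j positions, leaving (7−j)! ways to fill the rest, and there are C(5,j) ways to pick which j.
By inclusion–exclusion, the number of valid placements is Σ_{j=0}^{5} (−1)^j C(5,j)·(7−j)!.
Computing: 5040 − 3600 + 1200 − 240 + 30 − 2 = 2428.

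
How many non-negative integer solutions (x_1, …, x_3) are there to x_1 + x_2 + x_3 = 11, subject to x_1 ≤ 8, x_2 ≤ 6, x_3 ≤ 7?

47

Without the upper bounds there are C(13,2) = 78 ways to split 11 among 3 variables.
Subtract solutions that violate a single cap (substitute x_i' = x_i − (cap_i+1)): x_1 ≥ 9 gives C(4,2) = 6; x_2 ≥ 7 gives C(6,2) = 15; x_3 ≥ 8 gives C(5,2) = 10. Together 31.
No two caps can be exceeded simultaneously, so the pair terms are all 0.
By inclusion–exclusion the count is 78 − 31 + 0 = 47.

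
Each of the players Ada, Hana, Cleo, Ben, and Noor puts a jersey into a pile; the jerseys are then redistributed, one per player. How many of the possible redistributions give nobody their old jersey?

Let Aᵢ be the assignments in which player i gets their old jersey. We want the size of the complement of A₁∪…∪A_5.
By inclusion–exclusion this is Σ_{j=0}^{5} (−1)^j C(5,j)·(5−j)!.
Computing: 120 − 120 + 60 − 20 + 5 − 1 = 44.

44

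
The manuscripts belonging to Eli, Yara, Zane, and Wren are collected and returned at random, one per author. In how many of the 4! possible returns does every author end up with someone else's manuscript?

Count assignments avoiding every fixed point. For any j of the 4 authors fixed to their own manuscript, the other 4−j can be arranged in (4−j)! ways.
By inclusion–exclusion this is Σ_{j=0}^{4} (−1)^j C(4,j)·(4−j)!.
Computing: 24 − 24 + 12 − 4 + 1 = 9.

9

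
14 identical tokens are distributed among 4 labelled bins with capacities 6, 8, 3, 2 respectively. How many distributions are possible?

42

Ignoring the caps, the number of non-negative solutions to x_1+…+x_4 = 14 is C(17,3) = 680.
Subtract solutions that violate a single cap (substitute x_i' = x_i − (cap_i+1)): x_1 ≥ 7 gives C(10,3) = 120; x_2 ≥ 9 gives C(8,3) = 56; x_3 ≥ 4 gives C(13,3) = 286; x_4 ≥ 3 gives C(14,3) = 364. Together 826.
Add back pairs where two caps are both exceeded: 0 + 20 + 35 + 4 + 10 + 120 = 189.
Subtract triples: 0 + 0 + 1 + 0 = 1.
By inclusion–exclusion the count is 680 − 826 + 189 − 1 = 42.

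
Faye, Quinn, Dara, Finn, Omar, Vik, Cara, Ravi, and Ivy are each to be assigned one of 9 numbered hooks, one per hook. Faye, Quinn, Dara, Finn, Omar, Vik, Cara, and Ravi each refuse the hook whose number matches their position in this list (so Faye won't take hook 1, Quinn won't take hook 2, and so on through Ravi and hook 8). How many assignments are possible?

Let Aᵢ (for 1 ≤ i ≤ 8) be the placements that put person i in their forbidden hook. Any j of these fix j positions, leaving (9−j)! ways to fill the rest, and there are C(8,j) ways to pick which j.
By inclusion–exclusion, the number of valid placements is Σ_{j=0}^{8} (−1)^j C(8,j)·(9−j)!.
Computing: 362880 − 322560 + 141120 − 40320 + 8400 − 1344 + 168 − 16 + 1 = 148329.

148329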